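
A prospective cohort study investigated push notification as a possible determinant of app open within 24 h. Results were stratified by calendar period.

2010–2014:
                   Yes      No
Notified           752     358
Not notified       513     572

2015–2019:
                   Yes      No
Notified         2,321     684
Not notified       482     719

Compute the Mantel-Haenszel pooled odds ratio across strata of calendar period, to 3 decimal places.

3.658

OR_MH = Σ(aᵢdᵢ/nᵢ) / Σ(bᵢcᵢ/nᵢ), where nᵢ is the stratum total.
Stratum 1 (2010–2014): n = 2195; a·d/n = 752·572/2195 = 195.9654; b·c/n = 358·513/2195 = 83.6692
Stratum 2 (2015–2019): n = 4206; a·d/n = 2321·719/4206 = 396.7663; b·c/n = 684·482/4206 = 78.3852
OR_MH = (195.9654 + 396.7663) / (83.6692 + 78.3852) = 592.7317 / 162.0544 = 3.65761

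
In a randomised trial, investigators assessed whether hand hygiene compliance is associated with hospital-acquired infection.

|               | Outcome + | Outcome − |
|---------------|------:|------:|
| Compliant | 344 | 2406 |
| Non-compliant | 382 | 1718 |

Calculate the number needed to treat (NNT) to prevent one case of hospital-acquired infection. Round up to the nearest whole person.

Risk in treated group = 344/2750 = 0.12509; risk in control = 382/2100 = 0.18190.
Absolute risk reduction = 0.18190 − 0.12509 = 0.05681
NNT = 1 / ARR = 1 / 0.05681 = 17.601 → round up → 18

18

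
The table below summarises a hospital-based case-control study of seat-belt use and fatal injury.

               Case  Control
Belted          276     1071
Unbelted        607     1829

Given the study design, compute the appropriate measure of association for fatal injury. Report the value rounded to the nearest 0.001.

Cells: a = 276, b = 1071, c = 607, d = 1829.
This is a hospital-based case-control study: participants were sampled on outcome status, so risks in the source population cannot be estimated directly — relative risk is not valid here. The odds ratio is the appropriate measure.
OR = (a·d)/(b·c) = (276 × 1829) / (1071 × 607) = 504804 / 650097 = 0.77651

0.777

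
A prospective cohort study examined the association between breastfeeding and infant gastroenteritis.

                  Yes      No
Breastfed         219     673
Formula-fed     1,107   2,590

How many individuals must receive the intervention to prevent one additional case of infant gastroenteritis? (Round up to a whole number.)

19

Risk in treated group = 219/892 = 0.24552; risk in control = 1107/3697 = 0.29943.
Absolute risk reduction = 0.29943 − 0.24552 = 0.05392
NNT = 1 / ARR = 1 / 0.05392 = 18.547 → round up → 19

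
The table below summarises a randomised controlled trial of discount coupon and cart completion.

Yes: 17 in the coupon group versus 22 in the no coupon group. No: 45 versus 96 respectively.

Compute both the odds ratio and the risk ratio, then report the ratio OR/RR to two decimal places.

1.12

From the description: a = 17, b = 45, c = 22, d = 96.
OR = (17·96)/(45·22) = 1632/990 = 1.64848
Risk in exposed = 17/62 = 0.27419; risk in unexposed = 22/118 = 0.18644; RR = 1.47067
OR/RR = 1.64848 / 1.47067 = 1.12090
The outcome is not rare, so the OR lies further from 1 than the RR.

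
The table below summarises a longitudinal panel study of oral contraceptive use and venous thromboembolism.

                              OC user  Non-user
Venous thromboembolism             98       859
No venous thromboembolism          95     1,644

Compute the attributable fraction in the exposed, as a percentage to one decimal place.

32.4

Reading the table with exposure as columns: a = 98 (OC user, case), b = 95 (OC user, non-case), c = 859 (Non-user, case), d = 1644.
Risk in exposed = 98/193 = 0.50777; risk in unexposed = 859/2503 = 0.34319.
RR = 0.50777/0.34319 = 1.47957
AR% = (RR − 1)/RR × 100 = (1.47957 − 1)/1.47957 × 100 = 32.4129%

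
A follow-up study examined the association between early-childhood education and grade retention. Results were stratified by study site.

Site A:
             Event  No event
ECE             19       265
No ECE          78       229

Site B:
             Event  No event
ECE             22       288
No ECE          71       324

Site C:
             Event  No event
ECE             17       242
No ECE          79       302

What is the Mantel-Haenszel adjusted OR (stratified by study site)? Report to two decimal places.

0.27

OR_MH = Σ(aᵢdᵢ/nᵢ) / Σ(bᵢcᵢ/nᵢ), where nᵢ is the stratum total.
Stratum 1 (Site A): n = 591; a·d/n = 19·229/591 = 7.3621; b·c/n = 265·78/591 = 34.9746
Stratum 2 (Site B): n = 705; a·d/n = 22·324/705 = 10.1106; b·c/n = 288·71/705 = 29.0043
Stratum 3 (Site C): n = 640; a·d/n = 17·302/640 = 8.0219; b·c/n = 242·79/640 = 29.8719
OR_MH = (7.3621 + 10.1106 + 8.0219) / (34.9746 + 29.0043 + 29.8719) = 25.4946 / 93.8507 = 0.27165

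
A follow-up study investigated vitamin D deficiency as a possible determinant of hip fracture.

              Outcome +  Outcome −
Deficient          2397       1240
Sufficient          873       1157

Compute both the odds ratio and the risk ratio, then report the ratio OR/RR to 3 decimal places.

Cells: a = 2397, b = 1240, c = 873, d = 1157.
OR = (2397·1157)/(1240·873) = 2773329/1082520 = 2.56192
Risk in exposed = 2397/3637 = 0.65906; risk in unexposed = 873/2030 = 0.43005; RR = 1.53252
OR/RR = 2.56192 / 1.53252 = 1.67170
The outcome is not rare, so the OR lies further from 1 than the RR.

1.672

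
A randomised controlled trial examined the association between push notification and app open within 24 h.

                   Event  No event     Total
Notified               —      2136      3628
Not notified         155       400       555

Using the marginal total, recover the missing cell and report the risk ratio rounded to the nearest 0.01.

The missing cell is in the exposed row: 3628 − 2136 = 1492.
So a = 1492, b = 2136, c = 155, d = 400.
RR = [a/(a+b)] / [c/(c+d)] = (1492/3628) / (155/555) = 0.41125/0.27928 = 1.47253

1.47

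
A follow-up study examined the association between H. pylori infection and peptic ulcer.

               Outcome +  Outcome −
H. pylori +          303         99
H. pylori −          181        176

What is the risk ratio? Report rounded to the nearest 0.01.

1.49

Cells: a = 303, b = 99, c = 181, d = 176.
Risk in exposed = 303/402 = 0.75373; risk in unexposed = 181/357 = 0.50700.
RR = 0.75373 / 0.50700 = 1.48664
The risk among the exposed is 1.49 times that among the unexposed.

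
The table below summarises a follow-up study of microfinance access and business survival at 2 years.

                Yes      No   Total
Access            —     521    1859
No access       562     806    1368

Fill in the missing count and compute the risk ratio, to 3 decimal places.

1.752

The missing cell is in the exposed row: 1859 − 521 = 1338.
So a = 1338, b = 521, c = 562, d = 806.
RR = [a/(a+b)] / [c/(c+d)] = (1338/1859) / (562/1368) = 0.71974/0.41082 = 1.75197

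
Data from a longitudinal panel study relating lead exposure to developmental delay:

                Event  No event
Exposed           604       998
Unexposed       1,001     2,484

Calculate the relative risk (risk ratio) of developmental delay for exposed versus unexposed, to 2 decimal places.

Cells: a = 604, b = 998, c = 1001, d = 2484.
Risk in exposed = 604/1602 = 0.37703; risk in unexposed = 1001/3485 = 0.28723.
RR = 0.37703 / 0.28723 = 1.31263
The risk among the exposed is 1.31 times that among the unexposed.

1.31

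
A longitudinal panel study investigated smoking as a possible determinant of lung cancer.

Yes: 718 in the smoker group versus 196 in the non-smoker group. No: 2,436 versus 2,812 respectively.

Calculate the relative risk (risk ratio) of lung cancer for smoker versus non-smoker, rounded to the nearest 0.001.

From the description: a = 718, b = 2436, c = 196, d = 2812.
Risk in exposed = 718/3154 = 0.22765; risk in unexposed = 196/3008 = 0.06516.
RR = 0.22765 / 0.06516 = 3.49369
The risk among the exposed is 3.49 times that among the unexposed.

3.494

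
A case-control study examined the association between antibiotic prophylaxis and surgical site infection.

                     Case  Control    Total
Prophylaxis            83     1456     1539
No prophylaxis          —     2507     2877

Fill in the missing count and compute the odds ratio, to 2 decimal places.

0.39

The missing cell is in the unexposed row: 2877 − 2507 = 370.
So a = 83, b = 1456, c = 370, d = 2507.
OR = (a·d)/(b·c) = (83 × 2507) / (1456 × 370) = 208081 / 538720 = 0.38625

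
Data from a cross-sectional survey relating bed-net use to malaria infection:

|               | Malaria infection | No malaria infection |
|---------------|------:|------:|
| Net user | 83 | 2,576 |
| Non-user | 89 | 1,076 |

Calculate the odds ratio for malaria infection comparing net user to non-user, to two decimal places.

0.39

Cells: a = 83, b = 2576, c = 89, d = 1076.
OR = (a·d)/(b·c) = (83 × 1076) / (2576 × 89) = 89308 / 229264 = 0.38954
Exposure is associated with lower odds of malaria infection (OR = 0.39 < 1).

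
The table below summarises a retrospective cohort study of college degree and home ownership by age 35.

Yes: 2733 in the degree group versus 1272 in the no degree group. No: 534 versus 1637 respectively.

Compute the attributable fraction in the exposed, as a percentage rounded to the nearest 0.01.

47.73

From the description: a = 2733, b = 534, c = 1272, d = 1637.
Risk in exposed = 2733/3267 = 0.83655; risk in unexposed = 1272/2909 = 0.43726.
RR = 0.83655/0.43726 = 1.91314
AR% = (RR − 1)/RR × 100 = (1.91314 − 1)/1.91314 × 100 = 47.7300%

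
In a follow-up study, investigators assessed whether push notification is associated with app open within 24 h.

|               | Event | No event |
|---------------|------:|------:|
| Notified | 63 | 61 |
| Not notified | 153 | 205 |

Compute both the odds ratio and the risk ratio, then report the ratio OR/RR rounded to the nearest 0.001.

Cells: a = 63, b = 61, c = 153, d = 205.
OR = (63·205)/(61·153) = 12915/9333 = 1.38380
Risk in exposed = 63/124 = 0.50806; risk in unexposed = 153/358 = 0.42737; RR = 1.18880
OR/RR = 1.38380 / 1.18880 = 1.16403
The outcome is not rare, so the OR lies further from 1 than the RR.

1.164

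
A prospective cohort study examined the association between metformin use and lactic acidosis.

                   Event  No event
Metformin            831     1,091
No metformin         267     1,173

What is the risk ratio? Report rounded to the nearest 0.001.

Cells: a = 831, b = 1091, c = 267, d = 1173.
Risk in exposed = 831/1922 = 0.43236; risk in unexposed = 267/1440 = 0.18542.
RR = 0.43236 / 0.18542 = 2.33184
The risk among the exposed is 2.33 times that among the unexposed.

2.332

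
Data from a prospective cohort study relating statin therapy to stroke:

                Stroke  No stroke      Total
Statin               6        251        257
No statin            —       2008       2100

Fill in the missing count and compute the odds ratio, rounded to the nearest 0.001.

The missing cell is in the unexposed row: 2100 − 2008 = 92.
So a = 6, b = 251, c = 92, d = 2008.
OR = (a·d)/(b·c) = (6 × 2008) / (251 × 92) = 12048 / 23092 = 0.52174

0.522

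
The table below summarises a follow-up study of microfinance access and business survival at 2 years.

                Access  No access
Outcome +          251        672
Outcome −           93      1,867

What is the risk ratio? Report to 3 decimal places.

2.757

Reading the table with exposure as columns: a = 251 (Access, case), b = 93 (Access, non-case), c = 672 (No access, case), d = 1867.
Risk in exposed = 251/344 = 0.72965; risk in unexposed = 672/2539 = 0.26467.
RR = 0.72965 / 0.26467 = 2.75682
The risk among the exposed is 2.76 times that among the unexposed.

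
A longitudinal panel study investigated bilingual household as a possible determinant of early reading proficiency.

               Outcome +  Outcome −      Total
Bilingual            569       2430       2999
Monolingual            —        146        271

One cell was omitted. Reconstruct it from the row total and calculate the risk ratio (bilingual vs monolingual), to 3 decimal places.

0.411

The missing cell is in the unexposed row: 271 − 146 = 125.
So a = 569, b = 2430, c = 125, d = 146.
RR = [a/(a+b)] / [c/(c+d)] = (569/2999) / (125/271) = 0.18973/0.46125 = 0.41133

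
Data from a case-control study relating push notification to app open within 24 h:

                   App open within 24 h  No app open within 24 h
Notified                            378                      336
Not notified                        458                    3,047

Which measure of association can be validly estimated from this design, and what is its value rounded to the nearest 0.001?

7.484

Cells: a = 378, b = 336, c = 458, d = 3047.
This is a case-control study: participants were sampled on outcome status, so risks in the source population cannot be estimated directly — relative risk is not valid here. The odds ratio is the appropriate measure.
OR = (a·d)/(b·c) = (378 × 3047) / (336 × 458) = 1151766 / 153888 = 7.48444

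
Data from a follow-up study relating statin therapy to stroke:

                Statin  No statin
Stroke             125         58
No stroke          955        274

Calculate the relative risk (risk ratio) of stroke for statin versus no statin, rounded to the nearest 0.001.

Reading the table with exposure as columns: a = 125 (Statin, case), b = 955 (Statin, non-case), c = 58 (No statin, case), d = 274.
Risk in exposed = 125/1080 = 0.11574; risk in unexposed = 58/332 = 0.17470.
RR = 0.11574 / 0.17470 = 0.66252
The risk is 34% lower among the exposed than among the unexposed.

0.663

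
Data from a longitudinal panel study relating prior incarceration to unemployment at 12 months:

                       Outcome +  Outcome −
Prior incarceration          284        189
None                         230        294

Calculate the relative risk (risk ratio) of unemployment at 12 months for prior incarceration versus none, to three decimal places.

Cells: a = 284, b = 189, c = 230, d = 294.
Risk in exposed = 284/473 = 0.60042; risk in unexposed = 230/524 = 0.43893.
RR = 0.60042 / 0.43893 = 1.36792
The risk among the exposed is 1.37 times that among the unexposed.

1.368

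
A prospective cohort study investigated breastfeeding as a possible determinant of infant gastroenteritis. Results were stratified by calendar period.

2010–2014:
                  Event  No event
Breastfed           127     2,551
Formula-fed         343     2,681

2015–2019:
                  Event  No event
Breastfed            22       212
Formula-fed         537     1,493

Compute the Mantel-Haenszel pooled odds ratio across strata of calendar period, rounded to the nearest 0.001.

0.364

OR_MH = Σ(aᵢdᵢ/nᵢ) / Σ(bᵢcᵢ/nᵢ), where nᵢ is the stratum total.
Stratum 1 (2010–2014): n = 5702; a·d/n = 127·2681/5702 = 59.7136; b·c/n = 2551·343/5702 = 153.4537
Stratum 2 (2015–2019): n = 2264; a·d/n = 22·1493/2264 = 14.5080; b·c/n = 212·537/2264 = 50.2845
OR_MH = (59.7136 + 14.5080) / (153.4537 + 50.2845) = 74.2216 / 203.7382 = 0.36430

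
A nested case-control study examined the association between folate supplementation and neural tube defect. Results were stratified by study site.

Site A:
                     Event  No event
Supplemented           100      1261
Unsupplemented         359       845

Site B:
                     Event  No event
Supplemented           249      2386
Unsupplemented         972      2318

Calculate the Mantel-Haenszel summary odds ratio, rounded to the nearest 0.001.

OR_MH = Σ(aᵢdᵢ/nᵢ) / Σ(bᵢcᵢ/nᵢ), where nᵢ is the stratum total.
Stratum 1 (Site A): n = 2565; a·d/n = 100·845/2565 = 32.9435; b·c/n = 1261·359/2565 = 176.4908
Stratum 2 (Site B): n = 5925; a·d/n = 249·2318/5925 = 97.4147; b·c/n = 2386·972/5925 = 391.4248
OR_MH = (32.9435 + 97.4147) / (176.4908 + 391.4248) = 130.3582 / 567.9156 = 0.22954

0.230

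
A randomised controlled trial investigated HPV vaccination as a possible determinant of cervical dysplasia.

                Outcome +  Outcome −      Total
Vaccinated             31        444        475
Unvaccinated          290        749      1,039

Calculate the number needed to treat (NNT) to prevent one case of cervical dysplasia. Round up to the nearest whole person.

5

Risk in treated group = 31/475 = 0.06526; risk in control = 290/1039 = 0.27911.
Absolute risk reduction = 0.27911 − 0.06526 = 0.21385
NNT = 1 / ARR = 1 / 0.21385 = 4.676 → round up → 5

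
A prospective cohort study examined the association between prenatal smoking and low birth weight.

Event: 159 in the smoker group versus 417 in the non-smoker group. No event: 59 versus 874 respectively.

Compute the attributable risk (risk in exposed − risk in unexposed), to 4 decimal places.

From the description: a = 159, b = 59, c = 417, d = 874.
Risk in exposed = 159/218 = 0.729358; risk in unexposed = 417/1291 = 0.323005.
Risk difference = 0.729358 − 0.323005 = 0.406352

0.4064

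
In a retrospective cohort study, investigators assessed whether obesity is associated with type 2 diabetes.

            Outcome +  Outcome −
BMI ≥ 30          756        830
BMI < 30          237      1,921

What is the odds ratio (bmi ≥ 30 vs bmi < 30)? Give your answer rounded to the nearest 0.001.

Cells: a = 756, b = 830, c = 237, d = 1921.
OR = (a·d)/(b·c) = (756 × 1921) / (830 × 237) = 1452276 / 196710 = 7.38283
The odds of type 2 diabetes are about 7.38 times as high in the bmi ≥ 30 group.

7.383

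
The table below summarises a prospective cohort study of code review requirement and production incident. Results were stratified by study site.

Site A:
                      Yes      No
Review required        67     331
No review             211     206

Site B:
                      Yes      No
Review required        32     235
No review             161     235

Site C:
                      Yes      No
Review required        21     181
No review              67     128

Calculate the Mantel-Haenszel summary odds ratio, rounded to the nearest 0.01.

OR_MH = Σ(aᵢdᵢ/nᵢ) / Σ(bᵢcᵢ/nᵢ), where nᵢ is the stratum total.
Stratum 1 (Site A): n = 815; a·d/n = 67·206/815 = 16.9350; b·c/n = 331·211/815 = 85.6945
Stratum 2 (Site B): n = 663; a·d/n = 32·235/663 = 11.3424; b·c/n = 235·161/663 = 57.0664
Stratum 3 (Site C): n = 397; a·d/n = 21·128/397 = 6.7708; b·c/n = 181·67/397 = 30.5466
OR_MH = (16.9350 + 11.3424 + 6.7708) / (85.6945 + 57.0664 + 30.5466) = 35.0481 / 173.3074 = 0.20223

0.20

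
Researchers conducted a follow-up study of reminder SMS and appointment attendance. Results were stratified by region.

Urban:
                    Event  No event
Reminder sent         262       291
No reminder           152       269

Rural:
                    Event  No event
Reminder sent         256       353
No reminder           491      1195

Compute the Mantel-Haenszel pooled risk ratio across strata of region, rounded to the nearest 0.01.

RR_MH = Σ(aᵢ·n₀ᵢ/nᵢ) / Σ(cᵢ·n₁ᵢ/nᵢ), with n₁ᵢ = aᵢ+bᵢ (exposed), n₀ᵢ = cᵢ+dᵢ (unexposed), nᵢ = n₁ᵢ+n₀ᵢ.
Stratum 1 (Urban): n₁ = 553, n₀ = 421, n = 974; a·n₀/n = 262·421/974 = 113.2464; c·n₁/n = 152·553/974 = 86.2998
Stratum 2 (Rural): n₁ = 609, n₀ = 1686, n = 2295; a·n₀/n = 256·1686/2295 = 188.0680; c·n₁/n = 491·609/2295 = 130.2915
RR_MH = (113.2464 + 188.0680) / (86.2998 + 130.2915) = 301.3144 / 216.5913 = 1.39117

1.39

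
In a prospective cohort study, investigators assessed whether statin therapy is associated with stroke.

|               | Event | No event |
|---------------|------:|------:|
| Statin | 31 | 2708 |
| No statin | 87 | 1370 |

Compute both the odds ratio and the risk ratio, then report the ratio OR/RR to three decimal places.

Cells: a = 31, b = 2708, c = 87, d = 1370.
OR = (31·1370)/(2708·87) = 42470/235596 = 0.18027
Risk in exposed = 31/2739 = 0.01132; risk in unexposed = 87/1457 = 0.05971; RR = 0.18954
OR/RR = 0.18027 / 0.18954 = 0.95105
The outcome is rare in both groups, so OR ≈ RR (ratio near 1).

0.951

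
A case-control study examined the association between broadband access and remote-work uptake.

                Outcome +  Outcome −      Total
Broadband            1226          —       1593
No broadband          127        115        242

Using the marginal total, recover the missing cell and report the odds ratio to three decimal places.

The missing cell is in the exposed row: 1593 − 1226 = 367.
So a = 1226, b = 367, c = 127, d = 115.
OR = (a·d)/(b·c) = (1226 × 115) / (367 × 127) = 140990 / 46609 = 3.02495

3.025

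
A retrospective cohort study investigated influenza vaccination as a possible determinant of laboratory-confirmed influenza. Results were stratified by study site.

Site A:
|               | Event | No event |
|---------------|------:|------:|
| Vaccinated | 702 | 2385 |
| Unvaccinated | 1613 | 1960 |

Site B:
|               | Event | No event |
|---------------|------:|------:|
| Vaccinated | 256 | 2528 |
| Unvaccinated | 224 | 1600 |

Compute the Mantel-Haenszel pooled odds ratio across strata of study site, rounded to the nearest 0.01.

0.42

OR_MH = Σ(aᵢdᵢ/nᵢ) / Σ(bᵢcᵢ/nᵢ), where nᵢ is the stratum total.
Stratum 1 (Site A): n = 6660; a·d/n = 702·1960/6660 = 206.5946; b·c/n = 2385·1613/6660 = 577.6284
Stratum 2 (Site B): n = 4608; a·d/n = 256·1600/4608 = 88.8889; b·c/n = 2528·224/4608 = 122.8889
OR_MH = (206.5946 + 88.8889) / (577.6284 + 122.8889) = 295.4835 / 700.5173 = 0.42181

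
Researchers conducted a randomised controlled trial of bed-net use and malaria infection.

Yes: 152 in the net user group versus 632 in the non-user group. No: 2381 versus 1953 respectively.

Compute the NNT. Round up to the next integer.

Risk in treated group = 152/2533 = 0.06001; risk in control = 632/2585 = 0.24449.
Absolute risk reduction = 0.24449 − 0.06001 = 0.18448
NNT = 1 / ARR = 1 / 0.18448 = 5.421 → round up → 6

6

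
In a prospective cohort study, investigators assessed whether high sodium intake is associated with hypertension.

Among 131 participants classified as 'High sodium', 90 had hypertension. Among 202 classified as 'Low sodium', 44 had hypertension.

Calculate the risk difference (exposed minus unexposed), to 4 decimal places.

0.4692

From the description: a = 90, b = 41, c = 44, d = 158.
Risk in exposed = 90/131 = 0.687023; risk in unexposed = 44/202 = 0.217822.
Risk difference = 0.687023 − 0.217822 = 0.469201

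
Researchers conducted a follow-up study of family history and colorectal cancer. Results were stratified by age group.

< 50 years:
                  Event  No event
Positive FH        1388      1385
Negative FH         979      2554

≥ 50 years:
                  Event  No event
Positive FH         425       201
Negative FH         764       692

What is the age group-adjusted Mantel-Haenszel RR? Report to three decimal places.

1.628

RR_MH = Σ(aᵢ·n₀ᵢ/nᵢ) / Σ(cᵢ·n₁ᵢ/nᵢ), with n₁ᵢ = aᵢ+bᵢ (exposed), n₀ᵢ = cᵢ+dᵢ (unexposed), nᵢ = n₁ᵢ+n₀ᵢ.
Stratum 1 (< 50 years): n₁ = 2773, n₀ = 3533, n = 6306; a·n₀/n = 1388·3533/6306 = 777.6410; c·n₁/n = 979·2773/6306 = 430.5054
Stratum 2 (≥ 50 years): n₁ = 626, n₀ = 1456, n = 2082; a·n₀/n = 425·1456/2082 = 297.2142; c·n₁/n = 764·626/2082 = 229.7137
RR_MH = (777.6410 + 297.2142) / (430.5054 + 229.7137) = 1074.8552 / 660.2191 = 1.62803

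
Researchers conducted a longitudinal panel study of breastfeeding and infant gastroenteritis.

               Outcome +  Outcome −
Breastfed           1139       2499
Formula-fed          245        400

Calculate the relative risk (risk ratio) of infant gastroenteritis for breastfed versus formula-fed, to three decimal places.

0.824

Cells: a = 1139, b = 2499, c = 245, d = 400.
Risk in exposed = 1139/3638 = 0.31308; risk in unexposed = 245/645 = 0.37984.
RR = 0.31308 / 0.37984 = 0.82424
The risk is 18% lower among the exposed than among the unexposed.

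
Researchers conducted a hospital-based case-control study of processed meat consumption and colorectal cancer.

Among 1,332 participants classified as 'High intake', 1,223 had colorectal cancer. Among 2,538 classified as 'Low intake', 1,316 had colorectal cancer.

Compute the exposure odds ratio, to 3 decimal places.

From the description: a = 1223, b = 109, c = 1316, d = 1222.
OR = (a·d)/(b·c) = (1223 × 1222) / (109 × 1316) = 1494506 / 143444 = 10.41874
The odds of colorectal cancer are about 10.42 times as high in the high intake group.

10.419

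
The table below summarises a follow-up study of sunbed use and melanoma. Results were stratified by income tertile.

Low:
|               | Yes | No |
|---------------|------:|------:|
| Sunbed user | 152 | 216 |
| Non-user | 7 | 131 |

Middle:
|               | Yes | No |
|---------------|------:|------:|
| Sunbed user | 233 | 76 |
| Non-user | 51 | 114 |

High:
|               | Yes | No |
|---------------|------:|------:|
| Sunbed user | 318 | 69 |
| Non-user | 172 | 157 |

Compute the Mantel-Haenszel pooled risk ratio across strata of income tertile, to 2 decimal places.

2.05

RR_MH = Σ(aᵢ·n₀ᵢ/nᵢ) / Σ(cᵢ·n₁ᵢ/nᵢ), with n₁ᵢ = aᵢ+bᵢ (exposed), n₀ᵢ = cᵢ+dᵢ (unexposed), nᵢ = n₁ᵢ+n₀ᵢ.
Stratum 1 (Low): n₁ = 368, n₀ = 138, n = 506; a·n₀/n = 152·138/506 = 41.4545; c·n₁/n = 7·368/506 = 5.0909
Stratum 2 (Middle): n₁ = 309, n₀ = 165, n = 474; a·n₀/n = 233·165/474 = 81.1076; c·n₁/n = 51·309/474 = 33.2468
Stratum 3 (High): n₁ = 387, n₀ = 329, n = 716; a·n₀/n = 318·329/716 = 146.1201; c·n₁/n = 172·387/716 = 92.9665
RR_MH = (41.4545 + 81.1076 + 146.1201) / (5.0909 + 33.2468 + 92.9665) = 268.6823 / 131.3042 = 2.04626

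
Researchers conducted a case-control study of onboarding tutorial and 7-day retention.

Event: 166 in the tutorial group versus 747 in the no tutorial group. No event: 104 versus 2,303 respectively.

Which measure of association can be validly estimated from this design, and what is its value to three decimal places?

From the description: a = 166, b = 104, c = 747, d = 2303.
This is a case-control study: participants were sampled on outcome status, so risks in the source population cannot be estimated directly — relative risk is not valid here. The odds ratio is the appropriate measure.
OR = (a·d)/(b·c) = (166 × 2303) / (104 × 747) = 382298 / 77688 = 4.92094

4.921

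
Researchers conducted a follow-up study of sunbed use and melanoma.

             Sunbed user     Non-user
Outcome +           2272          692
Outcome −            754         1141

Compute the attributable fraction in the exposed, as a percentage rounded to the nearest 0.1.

Reading the table with exposure as columns: a = 2272 (Sunbed user, case), b = 754 (Sunbed user, non-case), c = 692 (Non-user, case), d = 1141.
Risk in exposed = 2272/3026 = 0.75083; risk in unexposed = 692/1833 = 0.37752.
RR = 0.75083/0.37752 = 1.98882
AR% = (RR − 1)/RR × 100 = (1.98882 − 1)/1.98882 × 100 = 49.7190%

49.7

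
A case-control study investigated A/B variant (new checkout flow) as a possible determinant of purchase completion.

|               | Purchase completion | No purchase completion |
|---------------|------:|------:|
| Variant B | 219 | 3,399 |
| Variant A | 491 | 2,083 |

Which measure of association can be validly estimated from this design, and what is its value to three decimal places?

0.273

Cells: a = 219, b = 3399, c = 491, d = 2083.
This is a case-control study: participants were sampled on outcome status, so risks in the source population cannot be estimated directly — relative risk is not valid here. The odds ratio is the appropriate measure.
OR = (a·d)/(b·c) = (219 × 2083) / (3399 × 491) = 456177 / 1668909 = 0.27334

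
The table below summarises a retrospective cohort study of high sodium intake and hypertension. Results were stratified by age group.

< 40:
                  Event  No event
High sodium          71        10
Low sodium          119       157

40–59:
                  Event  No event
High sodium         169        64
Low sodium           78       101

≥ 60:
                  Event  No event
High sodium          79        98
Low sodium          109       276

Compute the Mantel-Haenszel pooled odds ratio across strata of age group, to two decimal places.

OR_MH = Σ(aᵢdᵢ/nᵢ) / Σ(bᵢcᵢ/nᵢ), where nᵢ is the stratum total.
Stratum 1 (< 40): n = 357; a·d/n = 71·157/357 = 31.2241; b·c/n = 10·119/357 = 3.3333
Stratum 2 (40–59): n = 412; a·d/n = 169·101/412 = 41.4296; b·c/n = 64·78/412 = 12.1165
Stratum 3 (≥ 60): n = 562; a·d/n = 79·276/562 = 38.7972; b·c/n = 98·109/562 = 19.0071
OR_MH = (31.2241 + 41.4296 + 38.7972) / (3.3333 + 12.1165 + 19.0071) = 111.4509 / 34.4570 = 3.23450

3.23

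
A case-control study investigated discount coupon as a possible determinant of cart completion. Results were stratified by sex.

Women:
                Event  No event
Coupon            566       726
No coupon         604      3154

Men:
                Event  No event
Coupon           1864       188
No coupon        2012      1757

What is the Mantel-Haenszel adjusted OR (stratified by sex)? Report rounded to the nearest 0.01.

OR_MH = Σ(aᵢdᵢ/nᵢ) / Σ(bᵢcᵢ/nᵢ), where nᵢ is the stratum total.
Stratum 1 (Women): n = 5050; a·d/n = 566·3154/5050 = 353.4978; b·c/n = 726·604/5050 = 86.8325
Stratum 2 (Men): n = 5821; a·d/n = 1864·1757/5821 = 562.6264; b·c/n = 188·2012/5821 = 64.9813
OR_MH = (353.4978 + 562.6264) / (86.8325 + 64.9813) = 916.1242 / 151.8137 = 6.03453

6.03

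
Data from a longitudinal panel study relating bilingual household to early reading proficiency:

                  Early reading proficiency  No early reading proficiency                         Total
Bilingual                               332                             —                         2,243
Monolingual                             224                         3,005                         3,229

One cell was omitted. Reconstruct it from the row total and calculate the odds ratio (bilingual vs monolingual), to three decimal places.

2.331

The missing cell is in the exposed row: 2243 − 332 = 1911.
So a = 332, b = 1911, c = 224, d = 3005.
OR = (a·d)/(b·c) = (332 × 3005) / (1911 × 224) = 997660 / 428064 = 2.33063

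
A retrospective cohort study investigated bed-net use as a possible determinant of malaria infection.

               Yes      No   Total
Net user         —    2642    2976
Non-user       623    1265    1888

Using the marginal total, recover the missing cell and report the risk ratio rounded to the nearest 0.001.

0.340

The missing cell is in the exposed row: 2976 − 2642 = 334.
So a = 334, b = 2642, c = 623, d = 1265.
RR = [a/(a+b)] / [c/(c+d)] = (334/2976) / (623/1888) = 0.11223/0.32998 = 0.34012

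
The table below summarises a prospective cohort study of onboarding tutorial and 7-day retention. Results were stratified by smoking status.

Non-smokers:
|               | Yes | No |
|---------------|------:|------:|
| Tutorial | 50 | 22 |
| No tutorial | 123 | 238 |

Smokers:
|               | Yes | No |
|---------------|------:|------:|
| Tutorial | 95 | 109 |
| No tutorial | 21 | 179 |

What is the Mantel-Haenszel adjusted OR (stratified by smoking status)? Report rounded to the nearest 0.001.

5.839

OR_MH = Σ(aᵢdᵢ/nᵢ) / Σ(bᵢcᵢ/nᵢ), where nᵢ is the stratum total.
Stratum 1 (Non-smokers): n = 433; a·d/n = 50·238/433 = 27.4827; b·c/n = 22·123/433 = 6.2494
Stratum 2 (Smokers): n = 404; a·d/n = 95·179/404 = 42.0916; b·c/n = 109·21/404 = 5.6658
OR_MH = (27.4827 + 42.0916) / (6.2494 + 5.6658) = 69.5743 / 11.9153 = 5.83909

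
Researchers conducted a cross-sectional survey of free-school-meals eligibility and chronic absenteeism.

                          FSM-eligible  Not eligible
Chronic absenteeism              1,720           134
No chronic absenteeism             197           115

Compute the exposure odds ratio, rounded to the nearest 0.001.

7.493

Reading the table with exposure as columns: a = 1720 (FSM-eligible, case), b = 197 (FSM-eligible, non-case), c = 134 (Not eligible, case), d = 115.
OR = (a·d)/(b·c) = (1720 × 115) / (197 × 134) = 197800 / 26398 = 7.49299
The odds of chronic absenteeism are about 7.49 times as high in the fsm-eligible group.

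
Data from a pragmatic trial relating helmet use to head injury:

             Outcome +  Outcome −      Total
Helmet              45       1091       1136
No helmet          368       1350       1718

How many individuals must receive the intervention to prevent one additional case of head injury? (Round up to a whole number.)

Risk in treated group = 45/1136 = 0.03961; risk in control = 368/1718 = 0.21420.
Absolute risk reduction = 0.21420 − 0.03961 = 0.17459
NNT = 1 / ARR = 1 / 0.17459 = 5.728 → round up → 6

6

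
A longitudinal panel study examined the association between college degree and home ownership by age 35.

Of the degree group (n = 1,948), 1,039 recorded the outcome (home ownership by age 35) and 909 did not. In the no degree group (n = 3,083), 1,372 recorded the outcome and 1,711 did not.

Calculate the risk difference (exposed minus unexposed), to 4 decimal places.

From the description: a = 1039, b = 909, c = 1372, d = 1711.
Risk in exposed = 1039/1948 = 0.533368; risk in unexposed = 1372/3083 = 0.445021.
Risk difference = 0.533368 − 0.445021 = 0.088346

0.0883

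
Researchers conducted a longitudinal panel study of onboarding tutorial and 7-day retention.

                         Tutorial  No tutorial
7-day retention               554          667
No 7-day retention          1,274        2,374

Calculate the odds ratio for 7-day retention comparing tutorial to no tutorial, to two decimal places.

1.55

Reading the table with exposure as columns: a = 554 (Tutorial, case), b = 1274 (Tutorial, non-case), c = 667 (No tutorial, case), d = 2374.
OR = (a·d)/(b·c) = (554 × 2374) / (1274 × 667) = 1315196 / 849758 = 1.54773
The odds of 7-day retention are about 1.55 times as high in the tutorial group.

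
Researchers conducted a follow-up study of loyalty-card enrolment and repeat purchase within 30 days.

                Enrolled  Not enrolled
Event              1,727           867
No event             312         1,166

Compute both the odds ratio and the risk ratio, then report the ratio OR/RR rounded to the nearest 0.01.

Reading the table with exposure as columns: a = 1727 (Enrolled, case), b = 312 (Enrolled, non-case), c = 867 (Not enrolled, case), d = 1166.
OR = (1727·1166)/(312·867) = 2013682/270504 = 7.44419
Risk in exposed = 1727/2039 = 0.84698; risk in unexposed = 867/2033 = 0.42646; RR = 1.98606
OR/RR = 7.44419 / 1.98606 = 3.74821
The outcome is not rare, so the OR lies further from 1 than the RR.

3.75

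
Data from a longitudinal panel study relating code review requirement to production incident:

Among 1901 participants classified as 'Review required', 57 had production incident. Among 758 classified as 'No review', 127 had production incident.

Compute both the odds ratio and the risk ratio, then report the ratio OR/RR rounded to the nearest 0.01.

From the description: a = 57, b = 1844, c = 127, d = 631.
OR = (57·631)/(1844·127) = 35967/234188 = 0.15358
Risk in exposed = 57/1901 = 0.02998; risk in unexposed = 127/758 = 0.16755; RR = 0.17896
OR/RR = 0.15358 / 0.17896 = 0.85819
The outcome is not rare, so the OR lies further from 1 than the RR.

0.86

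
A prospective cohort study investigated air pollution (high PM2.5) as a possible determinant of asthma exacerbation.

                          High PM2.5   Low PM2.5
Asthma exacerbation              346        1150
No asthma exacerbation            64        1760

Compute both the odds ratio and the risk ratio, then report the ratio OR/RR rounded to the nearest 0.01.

Reading the table with exposure as columns: a = 346 (High PM2.5, case), b = 64 (High PM2.5, non-case), c = 1150 (Low PM2.5, case), d = 1760.
OR = (346·1760)/(64·1150) = 608960/73600 = 8.27391
Risk in exposed = 346/410 = 0.84390; risk in unexposed = 1150/2910 = 0.39519; RR = 2.13544
OR/RR = 8.27391 / 2.13544 = 3.87457
The outcome is not rare, so the OR lies further from 1 than the RR.

3.87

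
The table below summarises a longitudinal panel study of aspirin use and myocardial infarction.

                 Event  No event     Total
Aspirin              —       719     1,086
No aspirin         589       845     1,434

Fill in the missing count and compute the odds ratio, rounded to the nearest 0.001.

The missing cell is in the exposed row: 1086 − 719 = 367.
So a = 367, b = 719, c = 589, d = 845.
OR = (a·d)/(b·c) = (367 × 845) / (719 × 589) = 310115 / 423491 = 0.73228

0.732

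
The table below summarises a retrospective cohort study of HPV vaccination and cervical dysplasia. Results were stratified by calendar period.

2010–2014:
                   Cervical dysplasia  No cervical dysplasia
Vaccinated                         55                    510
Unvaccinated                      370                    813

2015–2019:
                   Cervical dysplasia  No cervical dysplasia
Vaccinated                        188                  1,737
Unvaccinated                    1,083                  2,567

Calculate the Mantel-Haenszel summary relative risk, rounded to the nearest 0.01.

0.32

RR_MH = Σ(aᵢ·n₀ᵢ/nᵢ) / Σ(cᵢ·n₁ᵢ/nᵢ), with n₁ᵢ = aᵢ+bᵢ (exposed), n₀ᵢ = cᵢ+dᵢ (unexposed), nᵢ = n₁ᵢ+n₀ᵢ.
Stratum 1 (2010–2014): n₁ = 565, n₀ = 1183, n = 1748; a·n₀/n = 55·1183/1748 = 37.2225; c·n₁/n = 370·565/1748 = 119.5938
Stratum 2 (2015–2019): n₁ = 1925, n₀ = 3650, n = 5575; a·n₀/n = 188·3650/5575 = 123.0852; c·n₁/n = 1083·1925/5575 = 373.9507
RR_MH = (37.2225 + 123.0852) / (119.5938 + 373.9507) = 160.3077 / 493.5445 = 0.32481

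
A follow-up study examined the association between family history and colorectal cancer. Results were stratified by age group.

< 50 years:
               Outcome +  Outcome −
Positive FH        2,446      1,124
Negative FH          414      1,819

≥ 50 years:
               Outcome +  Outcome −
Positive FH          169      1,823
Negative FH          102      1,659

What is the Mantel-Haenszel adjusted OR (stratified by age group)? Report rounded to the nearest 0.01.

OR_MH = Σ(aᵢdᵢ/nᵢ) / Σ(bᵢcᵢ/nᵢ), where nᵢ is the stratum total.
Stratum 1 (< 50 years): n = 5803; a·d/n = 2446·1819/5803 = 766.7196; b·c/n = 1124·414/5803 = 80.1889
Stratum 2 (≥ 50 years): n = 3753; a·d/n = 169·1659/3753 = 74.7058; b·c/n = 1823·102/3753 = 49.5460
OR_MH = (766.7196 + 74.7058) / (80.1889 + 49.5460) = 841.4255 / 129.7348 = 6.48573

6.49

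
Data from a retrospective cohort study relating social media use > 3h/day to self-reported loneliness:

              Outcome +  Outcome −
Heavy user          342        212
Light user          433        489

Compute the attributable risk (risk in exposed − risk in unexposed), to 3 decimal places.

0.148

Cells: a = 342, b = 212, c = 433, d = 489.
Risk in exposed = 342/554 = 0.617329; risk in unexposed = 433/922 = 0.469631.
Risk difference = 0.617329 − 0.469631 = 0.147697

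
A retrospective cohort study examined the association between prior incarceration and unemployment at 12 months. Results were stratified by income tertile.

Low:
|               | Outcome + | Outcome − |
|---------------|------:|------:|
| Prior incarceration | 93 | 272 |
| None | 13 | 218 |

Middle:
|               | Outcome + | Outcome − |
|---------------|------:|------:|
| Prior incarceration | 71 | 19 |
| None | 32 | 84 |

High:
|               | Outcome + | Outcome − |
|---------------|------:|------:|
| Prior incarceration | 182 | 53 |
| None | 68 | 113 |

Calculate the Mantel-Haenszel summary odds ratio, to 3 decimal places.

OR_MH = Σ(aᵢdᵢ/nᵢ) / Σ(bᵢcᵢ/nᵢ), where nᵢ is the stratum total.
Stratum 1 (Low): n = 596; a·d/n = 93·218/596 = 34.0168; b·c/n = 272·13/596 = 5.9329
Stratum 2 (Middle): n = 206; a·d/n = 71·84/206 = 28.9515; b·c/n = 19·32/206 = 2.9515
Stratum 3 (High): n = 416; a·d/n = 182·113/416 = 49.4375; b·c/n = 53·68/416 = 8.6635
OR_MH = (34.0168 + 28.9515 + 49.4375) / (5.9329 + 2.9515 + 8.6635) = 112.4057 / 17.5478 = 6.40569

6.406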